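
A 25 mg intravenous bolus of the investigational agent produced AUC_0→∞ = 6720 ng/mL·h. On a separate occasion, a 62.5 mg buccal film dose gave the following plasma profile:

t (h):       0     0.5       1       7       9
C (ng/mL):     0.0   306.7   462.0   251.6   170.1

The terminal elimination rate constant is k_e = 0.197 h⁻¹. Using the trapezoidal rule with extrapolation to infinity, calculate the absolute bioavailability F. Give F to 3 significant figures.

F = 0.220

Trapezoidal AUC_0→9 (buccal film):
  [0→0.5]: (0.0+306.7)/2 × 0.5 = 76.675
  [0.5→1]: (306.7+462.0)/2 × 0.5 = 192.175
  [1→7]: (462.0+251.6)/2 × 6 = 2140.8
  [7→9]: (251.6+170.1)/2 × 2 = 421.7
  Sum = 2831.35 ng/mL·h
Tail: C_last/k_e = 170.1/0.197 = 863.452
AUC_0→∞ (buccal film) = 2831.35 + 863.452 = 3694.802 ng/mL·h
F = (AUC_ev/D_ev)/(AUC_iv/D_iv) = (3694.802/62.5)/(6720/25) = 59.116832/268.8 = 0.2199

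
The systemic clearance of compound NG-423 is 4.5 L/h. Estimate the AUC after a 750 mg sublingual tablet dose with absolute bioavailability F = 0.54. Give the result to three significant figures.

AUC = 90.0 mg/L·h

AUC_0→∞ = F × Dose / CL
        = 0.54 × 750 / 4.5 = 90 mg/L·h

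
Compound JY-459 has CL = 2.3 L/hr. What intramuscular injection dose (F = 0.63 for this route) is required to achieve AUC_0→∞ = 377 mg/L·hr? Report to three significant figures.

Dose = CL × AUC_0→∞ / F
     = 2.3 × 377 / 0.63 = 1376.35 mg

Dose = 1380 mg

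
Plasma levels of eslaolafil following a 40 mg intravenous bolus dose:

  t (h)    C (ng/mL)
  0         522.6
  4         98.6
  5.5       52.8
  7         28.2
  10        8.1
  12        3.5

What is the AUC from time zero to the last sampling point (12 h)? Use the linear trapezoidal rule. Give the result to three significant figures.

AUC = 1480 ng/mL·h

Trapezoidal AUC_0→12:
  [0→4]: (522.6+98.6)/2 × 4 = 1242.4
  [4→5.5]: (98.6+52.8)/2 × 1.5 = 113.55
  [5.5→7]: (52.8+28.2)/2 × 1.5 = 60.75
  [7→10]: (28.2+8.1)/2 × 3 = 54.45
  [10→12]: (8.1+3.5)/2 × 2 = 11.6
  Sum = 1482.75 ng/mL·h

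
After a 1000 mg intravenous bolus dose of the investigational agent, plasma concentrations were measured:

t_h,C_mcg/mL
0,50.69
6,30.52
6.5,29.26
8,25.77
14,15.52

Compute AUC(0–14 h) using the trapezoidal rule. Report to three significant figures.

AUC = 424 mcg/mL·h

Trapezoidal AUC_0→14:
  [0→6]: (50.69+30.52)/2 × 6 = 243.63
  [6→6.5]: (30.52+29.26)/2 × 0.5 = 14.945
  [6.5→8]: (29.26+25.77)/2 × 1.5 = 41.2725
  [8→14]: (25.77+15.52)/2 × 6 = 123.87
  Sum = 423.7175 mcg/mL·h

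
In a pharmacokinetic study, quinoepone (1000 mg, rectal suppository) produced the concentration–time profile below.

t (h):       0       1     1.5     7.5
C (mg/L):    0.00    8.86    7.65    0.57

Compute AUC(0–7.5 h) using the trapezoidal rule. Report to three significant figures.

AUC = 33.2 mg/L·h

Trapezoidal AUC_0→7.5:
  [0→1]: (0.00+8.86)/2 × 1 = 4.43
  [1→1.5]: (8.86+7.65)/2 × 0.5 = 4.1275
  [1.5→7.5]: (7.65+0.57)/2 × 6 = 24.66
  Sum = 33.2175 mg/L·h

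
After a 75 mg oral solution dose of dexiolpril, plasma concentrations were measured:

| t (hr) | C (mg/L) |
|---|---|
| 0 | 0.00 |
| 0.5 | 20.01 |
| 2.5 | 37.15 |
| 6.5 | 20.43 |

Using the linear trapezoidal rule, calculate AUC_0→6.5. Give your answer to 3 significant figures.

AUC = 177 mg/L·hr

Trapezoidal AUC_0→6.5:
  [0→0.5]: (0.00+20.01)/2 × 0.5 = 5.0025
  [0.5→2.5]: (20.01+37.15)/2 × 2 = 57.16
  [2.5→6.5]: (37.15+20.43)/2 × 4 = 115.16
  Sum = 177.3225 mg/L·hr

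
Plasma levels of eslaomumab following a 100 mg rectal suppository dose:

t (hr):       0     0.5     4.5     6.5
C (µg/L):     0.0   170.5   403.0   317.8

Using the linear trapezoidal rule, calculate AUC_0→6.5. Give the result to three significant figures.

AUC = 1910 µg/L·hr

Trapezoidal AUC_0→6.5:
  [0→0.5]: (0.0+170.5)/2 × 0.5 = 42.625
  [0.5→4.5]: (170.5+403.0)/2 × 4 = 1147.0
  [4.5→6.5]: (403.0+317.8)/2 × 2 = 720.8
  Sum = 1910.425 µg/L·hr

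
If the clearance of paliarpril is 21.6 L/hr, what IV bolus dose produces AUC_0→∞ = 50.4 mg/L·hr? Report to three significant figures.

Dose_iv = CL × AUC_0→∞
     = 21.6 × 50.4 = 1088.64 mg

Dose = 1090 mg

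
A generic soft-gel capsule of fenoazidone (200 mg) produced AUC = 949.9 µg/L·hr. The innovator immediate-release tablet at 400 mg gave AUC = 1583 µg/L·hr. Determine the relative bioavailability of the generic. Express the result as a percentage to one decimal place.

F_rel = (AUC_test/D_test) / (AUC_ref/D_ref)
      = (949.9/200) / (1583/400)
      = 4.7495 / 3.9575 = 1.2001 = 120.01%

F_rel = 120.0%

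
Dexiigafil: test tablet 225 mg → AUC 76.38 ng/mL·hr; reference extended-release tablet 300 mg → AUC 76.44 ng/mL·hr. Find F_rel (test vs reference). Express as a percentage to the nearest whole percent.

F_rel = (AUC_test/D_test) / (AUC_ref/D_ref)
      = (76.38/225) / (76.44/300)
      = 0.339467 / 0.2548 = 1.3323 = 133.23%

F_rel = 133%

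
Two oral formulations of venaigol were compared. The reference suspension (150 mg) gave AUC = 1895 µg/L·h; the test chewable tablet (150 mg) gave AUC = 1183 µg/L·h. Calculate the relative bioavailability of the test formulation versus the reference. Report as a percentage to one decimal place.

F_rel = 62.4%

F_rel = (AUC_test/D_test) / (AUC_ref/D_ref)
      = (1183/150) / (1895/150)
      = 7.88667 / 12.6333 = 0.6243 = 62.43%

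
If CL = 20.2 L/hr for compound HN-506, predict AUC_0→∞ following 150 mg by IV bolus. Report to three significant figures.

AUC = 7.43 mg/L·hr

AUC_0→∞ = Dose_iv / CL
        = 150 / 20.2 = 7.42574 mg/L·hr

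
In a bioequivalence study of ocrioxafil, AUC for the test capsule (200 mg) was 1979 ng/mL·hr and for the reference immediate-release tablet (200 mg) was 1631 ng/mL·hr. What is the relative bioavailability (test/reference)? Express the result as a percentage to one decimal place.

F_rel = (AUC_test/D_test) / (AUC_ref/D_ref)
      = (1979/200) / (1631/200)
      = 9.895 / 8.155 = 1.2134 = 121.34%

F_rel = 121.3%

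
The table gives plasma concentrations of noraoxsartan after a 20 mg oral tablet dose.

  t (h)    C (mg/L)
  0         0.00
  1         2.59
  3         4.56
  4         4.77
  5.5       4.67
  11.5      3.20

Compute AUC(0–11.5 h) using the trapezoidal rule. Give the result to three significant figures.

AUC = 43.8 mg/L·h

Trapezoidal AUC_0→11.5:
  [0→1]: (0.00+2.59)/2 × 1 = 1.295
  [1→3]: (2.59+4.56)/2 × 2 = 7.15
  [3→4]: (4.56+4.77)/2 × 1 = 4.665
  [4→5.5]: (4.77+4.67)/2 × 1.5 = 7.08
  [5.5→11.5]: (4.67+3.20)/2 × 6 = 23.61
  Sum = 43.8 mg/L·h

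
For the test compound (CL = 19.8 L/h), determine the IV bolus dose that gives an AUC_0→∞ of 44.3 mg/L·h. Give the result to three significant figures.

Dose = 877 mg

Dose_iv = CL × AUC_0→∞
     = 19.8 × 44.3 = 877.14 mg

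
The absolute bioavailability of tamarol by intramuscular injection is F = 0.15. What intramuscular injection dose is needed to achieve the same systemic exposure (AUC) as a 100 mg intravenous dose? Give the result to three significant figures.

For equal systemic exposure: F × D_ev = D_iv
D_ev = D_iv / F = 100 / 0.15 = 666.667 mg

D_intramuscular = 667 mg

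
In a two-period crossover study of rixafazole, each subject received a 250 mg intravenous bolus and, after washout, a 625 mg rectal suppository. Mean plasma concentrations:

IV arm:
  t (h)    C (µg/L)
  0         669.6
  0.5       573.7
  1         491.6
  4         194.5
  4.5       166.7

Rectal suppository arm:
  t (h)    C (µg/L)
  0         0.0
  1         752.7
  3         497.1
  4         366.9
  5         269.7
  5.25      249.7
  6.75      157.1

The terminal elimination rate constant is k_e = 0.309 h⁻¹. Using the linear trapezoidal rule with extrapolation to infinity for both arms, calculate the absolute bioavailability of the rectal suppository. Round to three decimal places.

Trapezoidal AUC_0→4.5 (IV):
  [0→0.5]: (669.6+573.7)/2 × 0.5 = 310.825
  [0.5→1]: (573.7+491.6)/2 × 0.5 = 266.325
  [1→4]: (491.6+194.5)/2 × 3 = 1029.15
  [4→4.5]: (194.5+166.7)/2 × 0.5 = 90.3
  Sum = 1696.6 µg/L·h
IV tail: 166.7/0.309 = 539.482; AUC_iv,0→∞ = 1696.6 + 539.482 = 2236.082 µg/L·h
Trapezoidal AUC_0→6.75 (rectal suppository):
  [0→1]: (0.0+752.7)/2 × 1 = 376.35
  [1→3]: (752.7+497.1)/2 × 2 = 1249.8
  [3→4]: (497.1+366.9)/2 × 1 = 432.0
  [4→5]: (366.9+269.7)/2 × 1 = 318.3
  [5→5.25]: (269.7+249.7)/2 × 0.25 = 64.925
  [5.25→6.75]: (249.7+157.1)/2 × 1.5 = 305.1
  Sum = 2746.475 µg/L·h
rectal suppository tail: 157.1/0.309 = 508.414; AUC_ev,0→∞ = 2746.475 + 508.414 = 3254.889 µg/L·h
F = (AUC_ev/D_ev)/(AUC_iv/D_iv) = (3254.889/625)/(2236.082/250) = 5.2078224/8.944328 = 0.5822

F = 0.582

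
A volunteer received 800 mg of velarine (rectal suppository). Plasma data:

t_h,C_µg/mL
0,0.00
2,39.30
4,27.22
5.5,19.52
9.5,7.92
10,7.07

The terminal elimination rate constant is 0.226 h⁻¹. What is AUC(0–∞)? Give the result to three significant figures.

Trapezoidal AUC_0→10:
  [0→2]: (0.00+39.30)/2 × 2 = 39.3
  [2→4]: (39.30+27.22)/2 × 2 = 66.52
  [4→5.5]: (27.22+19.52)/2 × 1.5 = 35.055
  [5.5→9.5]: (19.52+7.92)/2 × 4 = 54.88
  [9.5→10]: (7.92+7.07)/2 × 0.5 = 3.7475
  Sum = 199.5025 µg/mL·h
Extrapolated tail: C_last / k_e = 7.07 / 0.226 = 31.283
AUC_0→∞ = 199.5025 + 31.283 = 230.7855 µg/mL·h

AUC = 231 µg/mL·h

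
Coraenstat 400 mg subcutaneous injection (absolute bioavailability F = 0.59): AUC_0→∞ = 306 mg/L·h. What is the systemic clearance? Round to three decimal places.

CL = F × Dose / AUC_0→∞
   = 0.59 × 400 / 306 = 0.771242 L/h

CL = 0.771 L/h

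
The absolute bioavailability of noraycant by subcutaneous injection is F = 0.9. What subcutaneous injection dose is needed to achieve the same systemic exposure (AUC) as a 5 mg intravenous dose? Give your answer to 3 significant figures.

For equal systemic exposure: F × D_ev = D_iv
D_ev = D_iv / F = 5 / 0.9 = 5.55556 mg

D_subcutaneous = 5.56 mg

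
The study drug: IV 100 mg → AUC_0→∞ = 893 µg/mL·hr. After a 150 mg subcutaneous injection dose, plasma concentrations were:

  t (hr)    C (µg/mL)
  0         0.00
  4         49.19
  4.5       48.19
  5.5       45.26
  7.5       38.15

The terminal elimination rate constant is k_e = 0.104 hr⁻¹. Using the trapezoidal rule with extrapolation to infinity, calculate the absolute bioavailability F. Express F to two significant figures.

F = 0.46

Trapezoidal AUC_0→7.5 (subcutaneous injection):
  [0→4]: (0.00+49.19)/2 × 4 = 98.38
  [4→4.5]: (49.19+48.19)/2 × 0.5 = 24.345
  [4.5→5.5]: (48.19+45.26)/2 × 1 = 46.725
  [5.5→7.5]: (45.26+38.15)/2 × 2 = 83.41
  Sum = 252.86 µg/mL·hr
Tail: C_last/k_e = 38.15/0.104 = 366.827
AUC_0→∞ (subcutaneous injection) = 252.86 + 366.827 = 619.687 µg/mL·hr
F = (AUC_ev/D_ev)/(AUC_iv/D_iv) = (619.687/150)/(893/100) = 4.13125/8.93 = 0.4626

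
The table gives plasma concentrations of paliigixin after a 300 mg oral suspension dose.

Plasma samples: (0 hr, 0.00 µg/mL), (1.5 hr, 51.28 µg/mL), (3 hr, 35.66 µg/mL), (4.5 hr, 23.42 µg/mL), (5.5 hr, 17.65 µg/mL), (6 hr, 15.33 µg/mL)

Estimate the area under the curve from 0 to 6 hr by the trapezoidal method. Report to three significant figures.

AUC = 177 µg/mL·hr

Trapezoidal AUC_0→6:
  [0→1.5]: (0.00+51.28)/2 × 1.5 = 38.46
  [1.5→3]: (51.28+35.66)/2 × 1.5 = 65.205
  [3→4.5]: (35.66+23.42)/2 × 1.5 = 44.31
  [4.5→5.5]: (23.42+17.65)/2 × 1 = 20.535
  [5.5→6]: (17.65+15.33)/2 × 0.5 = 8.245
  Sum = 176.755 µg/mL·hr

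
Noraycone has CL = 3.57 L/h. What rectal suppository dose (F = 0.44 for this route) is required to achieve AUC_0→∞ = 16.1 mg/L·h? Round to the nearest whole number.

Dose = CL × AUC_0→∞ / F
     = 3.57 × 16.1 / 0.44 = 130.63 mg

Dose = 131 mg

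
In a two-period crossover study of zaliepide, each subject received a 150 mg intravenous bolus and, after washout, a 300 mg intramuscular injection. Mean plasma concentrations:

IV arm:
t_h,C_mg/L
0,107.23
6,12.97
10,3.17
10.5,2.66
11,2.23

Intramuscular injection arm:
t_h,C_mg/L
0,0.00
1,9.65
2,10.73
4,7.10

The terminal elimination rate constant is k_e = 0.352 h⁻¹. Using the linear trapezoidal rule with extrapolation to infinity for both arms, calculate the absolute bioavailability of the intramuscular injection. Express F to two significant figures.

F = 0.066

Trapezoidal AUC_0→11 (IV):
  [0→6]: (107.23+12.97)/2 × 6 = 360.6
  [6→10]: (12.97+3.17)/2 × 4 = 32.28
  [10→10.5]: (3.17+2.66)/2 × 0.5 = 1.4575
  [10.5→11]: (2.66+2.23)/2 × 0.5 = 1.2225
  Sum = 395.56 mg/L·h
IV tail: 2.23/0.352 = 6.335; AUC_iv,0→∞ = 395.56 + 6.335 = 401.895 mg/L·h
Trapezoidal AUC_0→4 (intramuscular injection):
  [0→1]: (0.00+9.65)/2 × 1 = 4.825
  [1→2]: (9.65+10.73)/2 × 1 = 10.19
  [2→4]: (10.73+7.10)/2 × 2 = 17.83
  Sum = 32.845 mg/L·h
intramuscular injection tail: 7.10/0.352 = 20.170; AUC_ev,0→∞ = 32.845 + 20.170 = 53.015 mg/L·h
F = (AUC_ev/D_ev)/(AUC_iv/D_iv) = (53.015/300)/(401.895/150) = 0.176717/2.6793 = 0.0660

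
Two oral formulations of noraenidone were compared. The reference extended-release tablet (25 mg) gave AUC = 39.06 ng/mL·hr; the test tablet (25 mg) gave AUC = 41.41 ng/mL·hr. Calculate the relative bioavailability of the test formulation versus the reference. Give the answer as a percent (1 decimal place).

F_rel = (AUC_test/D_test) / (AUC_ref/D_ref)
      = (41.41/25) / (39.06/25)
      = 1.6564 / 1.5624 = 1.0602 = 106.02%

F_rel = 106.0%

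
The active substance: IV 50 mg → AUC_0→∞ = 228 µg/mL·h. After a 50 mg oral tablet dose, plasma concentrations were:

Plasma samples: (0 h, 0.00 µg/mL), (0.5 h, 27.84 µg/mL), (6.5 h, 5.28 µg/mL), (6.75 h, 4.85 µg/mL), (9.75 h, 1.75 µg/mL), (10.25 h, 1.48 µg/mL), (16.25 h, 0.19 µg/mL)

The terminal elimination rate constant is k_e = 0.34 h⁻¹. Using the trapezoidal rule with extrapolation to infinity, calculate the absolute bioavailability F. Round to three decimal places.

F = 0.543

Trapezoidal AUC_0→16.25 (oral tablet):
  [0→0.5]: (0.00+27.84)/2 × 0.5 = 6.96
  [0.5→6.5]: (27.84+5.28)/2 × 6 = 99.36
  [6.5→6.75]: (5.28+4.85)/2 × 0.25 = 1.26625
  [6.75→9.75]: (4.85+1.75)/2 × 3 = 9.9
  [9.75→10.25]: (1.75+1.48)/2 × 0.5 = 0.8075
  [10.25→16.25]: (1.48+0.19)/2 × 6 = 5.01
  Sum = 123.30375 µg/mL·h
Tail: C_last/k_e = 0.19/0.34 = 0.559
AUC_0→∞ (oral tablet) = 123.30375 + 0.559 = 123.86275 µg/mL·h
F = (AUC_ev/D_ev)/(AUC_iv/D_iv) = (123.86275/50)/(228/50) = 2.477255/4.56 = 0.5433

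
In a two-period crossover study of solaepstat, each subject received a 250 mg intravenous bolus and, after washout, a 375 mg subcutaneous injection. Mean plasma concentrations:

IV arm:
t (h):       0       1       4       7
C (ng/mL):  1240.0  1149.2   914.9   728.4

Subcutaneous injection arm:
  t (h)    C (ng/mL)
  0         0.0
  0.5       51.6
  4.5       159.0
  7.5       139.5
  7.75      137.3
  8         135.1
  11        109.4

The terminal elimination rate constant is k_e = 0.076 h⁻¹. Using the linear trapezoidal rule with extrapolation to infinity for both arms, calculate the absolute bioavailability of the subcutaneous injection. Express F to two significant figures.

F = 0.11

Trapezoidal AUC_0→7 (IV):
  [0→1]: (1240.0+1149.2)/2 × 1 = 1194.6
  [1→4]: (1149.2+914.9)/2 × 3 = 3096.15
  [4→7]: (914.9+728.4)/2 × 3 = 2464.95
  Sum = 6755.7 ng/mL·h
IV tail: 728.4/0.076 = 9584.211; AUC_iv,0→∞ = 6755.7 + 9584.211 = 16339.911 ng/mL·h
Trapezoidal AUC_0→11 (subcutaneous injection):
  [0→0.5]: (0.0+51.6)/2 × 0.5 = 12.9
  [0.5→4.5]: (51.6+159.0)/2 × 4 = 421.2
  [4.5→7.5]: (159.0+139.5)/2 × 3 = 447.75
  [7.5→7.75]: (139.5+137.3)/2 × 0.25 = 34.6
  [7.75→8]: (137.3+135.1)/2 × 0.25 = 34.05
  [8→11]: (135.1+109.4)/2 × 3 = 366.75
  Sum = 1317.25 ng/mL·h
subcutaneous injection tail: 109.4/0.076 = 1439.474; AUC_ev,0→∞ = 1317.25 + 1439.474 = 2756.724 ng/mL·h
F = (AUC_ev/D_ev)/(AUC_iv/D_iv) = (2756.724/375)/(16339.911/250) = 7.351264/65.359644 = 0.1125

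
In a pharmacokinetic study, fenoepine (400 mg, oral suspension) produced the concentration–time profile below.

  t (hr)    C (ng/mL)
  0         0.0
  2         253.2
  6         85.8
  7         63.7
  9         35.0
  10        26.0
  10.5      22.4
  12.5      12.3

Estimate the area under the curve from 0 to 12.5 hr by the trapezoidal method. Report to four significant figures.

Trapezoidal AUC_0→12.5:
  [0→2]: (0.0+253.2)/2 × 2 = 253.2
  [2→6]: (253.2+85.8)/2 × 4 = 678.0
  [6→7]: (85.8+63.7)/2 × 1 = 74.75
  [7→9]: (63.7+35.0)/2 × 2 = 98.7
  [9→10]: (35.0+26.0)/2 × 1 = 30.5
  [10→10.5]: (26.0+22.4)/2 × 0.5 = 12.1
  [10.5→12.5]: (22.4+12.3)/2 × 2 = 34.7
  Sum = 1181.95 ng/mL·hr

AUC = 1182 ng/mL·hr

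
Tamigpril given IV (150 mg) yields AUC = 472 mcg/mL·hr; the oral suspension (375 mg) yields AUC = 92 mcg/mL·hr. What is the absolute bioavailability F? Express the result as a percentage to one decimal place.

F = (AUC_ev / D_ev) / (AUC_iv / D_iv)
  = (92/375) / (472/150)
  = 0.245333 / 3.14667 = 0.0780
  = 7.80%

F = 7.8%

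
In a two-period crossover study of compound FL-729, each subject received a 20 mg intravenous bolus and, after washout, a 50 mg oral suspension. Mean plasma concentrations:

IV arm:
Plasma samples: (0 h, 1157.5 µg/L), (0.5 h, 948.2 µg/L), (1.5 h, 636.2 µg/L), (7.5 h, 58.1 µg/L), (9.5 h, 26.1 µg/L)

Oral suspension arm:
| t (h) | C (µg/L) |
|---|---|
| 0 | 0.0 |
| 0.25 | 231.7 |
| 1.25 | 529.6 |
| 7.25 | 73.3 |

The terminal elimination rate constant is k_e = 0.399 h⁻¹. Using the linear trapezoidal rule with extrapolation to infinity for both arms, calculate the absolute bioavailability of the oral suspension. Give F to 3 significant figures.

F = 0.271

Trapezoidal AUC_0→9.5 (IV):
  [0→0.5]: (1157.5+948.2)/2 × 0.5 = 526.425
  [0.5→1.5]: (948.2+636.2)/2 × 1 = 792.2
  [1.5→7.5]: (636.2+58.1)/2 × 6 = 2082.9
  [7.5→9.5]: (58.1+26.1)/2 × 2 = 84.2
  Sum = 3485.725 µg/L·h
IV tail: 26.1/0.399 = 65.414; AUC_iv,0→∞ = 3485.725 + 65.414 = 3551.139 µg/L·h
Trapezoidal AUC_0→7.25 (oral suspension):
  [0→0.25]: (0.0+231.7)/2 × 0.25 = 28.9625
  [0.25→1.25]: (231.7+529.6)/2 × 1 = 380.65
  [1.25→7.25]: (529.6+73.3)/2 × 6 = 1808.7
  Sum = 2218.3125 µg/L·h
oral suspension tail: 73.3/0.399 = 183.709; AUC_ev,0→∞ = 2218.3125 + 183.709 = 2402.0215 µg/L·h
F = (AUC_ev/D_ev)/(AUC_iv/D_iv) = (2402.0215/50)/(3551.139/20) = 48.04043/177.55695 = 0.2706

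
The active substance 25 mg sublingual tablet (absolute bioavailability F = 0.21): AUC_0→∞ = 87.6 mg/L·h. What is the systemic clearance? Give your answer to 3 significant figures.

CL = 0.0599 L/h

CL = F × Dose / AUC_0→∞
   = 0.21 × 25 / 87.6 = 0.0599315 L/h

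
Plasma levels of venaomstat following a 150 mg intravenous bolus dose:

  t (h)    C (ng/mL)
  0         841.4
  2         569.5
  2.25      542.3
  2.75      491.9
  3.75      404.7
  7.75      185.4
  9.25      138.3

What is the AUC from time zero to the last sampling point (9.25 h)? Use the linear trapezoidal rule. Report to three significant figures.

Trapezoidal AUC_0→9.25:
  [0→2]: (841.4+569.5)/2 × 2 = 1410.9
  [2→2.25]: (569.5+542.3)/2 × 0.25 = 138.975
  [2.25→2.75]: (542.3+491.9)/2 × 0.5 = 258.55
  [2.75→3.75]: (491.9+404.7)/2 × 1 = 448.3
  [3.75→7.75]: (404.7+185.4)/2 × 4 = 1180.2
  [7.75→9.25]: (185.4+138.3)/2 × 1.5 = 242.775
  Sum = 3679.7 ng/mL·h

AUC = 3680 ng/mL·h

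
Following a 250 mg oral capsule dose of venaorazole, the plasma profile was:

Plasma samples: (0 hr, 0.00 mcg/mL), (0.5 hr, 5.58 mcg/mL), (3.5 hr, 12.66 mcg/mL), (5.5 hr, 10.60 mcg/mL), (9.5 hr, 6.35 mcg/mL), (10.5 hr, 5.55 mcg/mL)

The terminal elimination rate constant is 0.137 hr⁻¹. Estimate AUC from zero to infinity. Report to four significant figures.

AUC = 132.4 mcg/mL·hr

Trapezoidal AUC_0→10.5:
  [0→0.5]: (0.00+5.58)/2 × 0.5 = 1.395
  [0.5→3.5]: (5.58+12.66)/2 × 3 = 27.36
  [3.5→5.5]: (12.66+10.60)/2 × 2 = 23.26
  [5.5→9.5]: (10.60+6.35)/2 × 4 = 33.9
  [9.5→10.5]: (6.35+5.55)/2 × 1 = 5.95
  Sum = 91.865 mcg/mL·hr
Extrapolated tail: C_last / k_e = 5.55 / 0.137 = 40.511
AUC_0→∞ = 91.865 + 40.511 = 132.376 mcg/mL·hr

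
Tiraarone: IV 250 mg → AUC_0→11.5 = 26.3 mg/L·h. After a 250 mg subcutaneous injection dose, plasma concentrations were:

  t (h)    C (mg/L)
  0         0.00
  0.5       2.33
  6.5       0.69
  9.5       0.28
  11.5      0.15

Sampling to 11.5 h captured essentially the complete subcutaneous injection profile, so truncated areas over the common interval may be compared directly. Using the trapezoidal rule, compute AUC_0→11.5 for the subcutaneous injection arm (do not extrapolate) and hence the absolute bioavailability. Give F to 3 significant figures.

F = 0.438

Trapezoidal AUC_0→11.5 (subcutaneous injection):
  [0→0.5]: (0.00+2.33)/2 × 0.5 = 0.5825
  [0.5→6.5]: (2.33+0.69)/2 × 6 = 9.06
  [6.5→9.5]: (0.69+0.28)/2 × 3 = 1.455
  [9.5→11.5]: (0.28+0.15)/2 × 2 = 0.43
  Sum = 11.5275 mg/L·h
F = (AUC_ev/D_ev)/(AUC_iv/D_iv) = (11.5275/250)/(26.3/250) = 0.04611/0.1052 = 0.4383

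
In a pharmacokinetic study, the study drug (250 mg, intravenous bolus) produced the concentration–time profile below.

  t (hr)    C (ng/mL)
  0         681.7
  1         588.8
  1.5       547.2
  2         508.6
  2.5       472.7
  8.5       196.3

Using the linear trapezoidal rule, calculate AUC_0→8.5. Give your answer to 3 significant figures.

Trapezoidal AUC_0→8.5:
  [0→1]: (681.7+588.8)/2 × 1 = 635.25
  [1→1.5]: (588.8+547.2)/2 × 0.5 = 284.0
  [1.5→2]: (547.2+508.6)/2 × 0.5 = 263.95
  [2→2.5]: (508.6+472.7)/2 × 0.5 = 245.325
  [2.5→8.5]: (472.7+196.3)/2 × 6 = 2007.0
  Sum = 3435.525 ng/mL·hr

AUC = 3440 ng/mL·hr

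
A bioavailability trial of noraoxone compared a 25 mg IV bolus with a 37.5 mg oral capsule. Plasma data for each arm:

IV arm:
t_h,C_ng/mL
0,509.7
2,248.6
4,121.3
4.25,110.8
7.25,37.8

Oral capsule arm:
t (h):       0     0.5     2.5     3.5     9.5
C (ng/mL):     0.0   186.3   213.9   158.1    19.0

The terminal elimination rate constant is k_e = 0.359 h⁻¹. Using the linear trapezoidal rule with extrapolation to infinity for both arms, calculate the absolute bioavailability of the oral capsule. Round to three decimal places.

F = 0.546

Trapezoidal AUC_0→7.25 (IV):
  [0→2]: (509.7+248.6)/2 × 2 = 758.3
  [2→4]: (248.6+121.3)/2 × 2 = 369.9
  [4→4.25]: (121.3+110.8)/2 × 0.25 = 29.0125
  [4.25→7.25]: (110.8+37.8)/2 × 3 = 222.9
  Sum = 1380.1125 ng/mL·h
IV tail: 37.8/0.359 = 105.292; AUC_iv,0→∞ = 1380.1125 + 105.292 = 1485.4045 ng/mL·h
Trapezoidal AUC_0→9.5 (oral capsule):
  [0→0.5]: (0.0+186.3)/2 × 0.5 = 46.575
  [0.5→2.5]: (186.3+213.9)/2 × 2 = 400.2
  [2.5→3.5]: (213.9+158.1)/2 × 1 = 186.0
  [3.5→9.5]: (158.1+19.0)/2 × 6 = 531.3
  Sum = 1164.075 ng/mL·h
oral capsule tail: 19.0/0.359 = 52.925; AUC_ev,0→∞ = 1164.075 + 52.925 = 1217.0 ng/mL·h
F = (AUC_ev/D_ev)/(AUC_iv/D_iv) = (1217.0/37.5)/(1485.4045/25) = 32.4533/59.41618 = 0.5462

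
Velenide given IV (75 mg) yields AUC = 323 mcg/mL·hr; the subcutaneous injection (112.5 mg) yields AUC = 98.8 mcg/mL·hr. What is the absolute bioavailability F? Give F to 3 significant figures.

F = 0.204

F = (AUC_ev / D_ev) / (AUC_iv / D_iv)
  = (98.8/112.5) / (323/75)
  = 0.878222 / 4.30667 = 0.2039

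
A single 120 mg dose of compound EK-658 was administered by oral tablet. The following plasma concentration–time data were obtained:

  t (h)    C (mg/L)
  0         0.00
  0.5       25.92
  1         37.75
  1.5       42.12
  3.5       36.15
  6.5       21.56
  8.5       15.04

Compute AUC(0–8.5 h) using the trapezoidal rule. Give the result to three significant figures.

AUC = 244 mg/L·h

Trapezoidal AUC_0→8.5:
  [0→0.5]: (0.00+25.92)/2 × 0.5 = 6.48
  [0.5→1]: (25.92+37.75)/2 × 0.5 = 15.9175
  [1→1.5]: (37.75+42.12)/2 × 0.5 = 19.9675
  [1.5→3.5]: (42.12+36.15)/2 × 2 = 78.27
  [3.5→6.5]: (36.15+21.56)/2 × 3 = 86.565
  [6.5→8.5]: (21.56+15.04)/2 × 2 = 36.6
  Sum = 243.8 mg/L·h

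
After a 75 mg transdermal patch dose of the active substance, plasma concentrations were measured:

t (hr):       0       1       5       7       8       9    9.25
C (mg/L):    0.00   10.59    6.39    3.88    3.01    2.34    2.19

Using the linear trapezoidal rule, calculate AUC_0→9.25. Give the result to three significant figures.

Trapezoidal AUC_0→9.25:
  [0→1]: (0.00+10.59)/2 × 1 = 5.295
  [1→5]: (10.59+6.39)/2 × 4 = 33.96
  [5→7]: (6.39+3.88)/2 × 2 = 10.27
  [7→8]: (3.88+3.01)/2 × 1 = 3.445
  [8→9]: (3.01+2.34)/2 × 1 = 2.675
  [9→9.25]: (2.34+2.19)/2 × 0.25 = 0.56625
  Sum = 56.21125 mg/L·hr

AUC = 56.2 mg/L·hr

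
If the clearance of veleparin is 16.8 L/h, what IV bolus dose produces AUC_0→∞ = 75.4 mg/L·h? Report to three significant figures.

Dose = 1270 mg

Dose_iv = CL × AUC_0→∞
     = 16.8 × 75.4 = 1266.72 mg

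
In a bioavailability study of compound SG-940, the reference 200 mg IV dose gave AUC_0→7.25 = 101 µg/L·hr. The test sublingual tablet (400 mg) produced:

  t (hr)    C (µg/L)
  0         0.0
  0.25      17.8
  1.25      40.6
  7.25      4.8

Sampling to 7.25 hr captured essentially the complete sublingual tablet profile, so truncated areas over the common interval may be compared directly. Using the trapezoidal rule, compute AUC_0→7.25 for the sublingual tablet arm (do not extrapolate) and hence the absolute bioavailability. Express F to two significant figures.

Trapezoidal AUC_0→7.25 (sublingual tablet):
  [0→0.25]: (0.0+17.8)/2 × 0.25 = 2.225
  [0.25→1.25]: (17.8+40.6)/2 × 1 = 29.2
  [1.25→7.25]: (40.6+4.8)/2 × 6 = 136.2
  Sum = 167.625 µg/L·hr
F = (AUC_ev/D_ev)/(AUC_iv/D_iv) = (167.625/400)/(101/200) = 0.4190625/0.505 = 0.8298

F = 0.83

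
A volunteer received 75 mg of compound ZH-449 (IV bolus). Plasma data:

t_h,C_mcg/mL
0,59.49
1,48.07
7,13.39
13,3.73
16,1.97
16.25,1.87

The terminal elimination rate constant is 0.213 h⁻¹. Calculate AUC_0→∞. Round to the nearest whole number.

AUC = 307 mcg/mL·h

Trapezoidal AUC_0→16.25:
  [0→1]: (59.49+48.07)/2 × 1 = 53.78
  [1→7]: (48.07+13.39)/2 × 6 = 184.38
  [7→13]: (13.39+3.73)/2 × 6 = 51.36
  [13→16]: (3.73+1.97)/2 × 3 = 8.55
  [16→16.25]: (1.97+1.87)/2 × 0.25 = 0.48
  Sum = 298.55 mcg/mL·h
Extrapolated tail: C_last / k_e = 1.87 / 0.213 = 8.779
AUC_0→∞ = 298.55 + 8.779 = 307.329 mcg/mL·h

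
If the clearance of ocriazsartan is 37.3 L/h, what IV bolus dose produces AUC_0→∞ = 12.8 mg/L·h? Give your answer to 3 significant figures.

Dose = 477 mg

Dose_iv = CL × AUC_0→∞
     = 37.3 × 12.8 = 477.44 mg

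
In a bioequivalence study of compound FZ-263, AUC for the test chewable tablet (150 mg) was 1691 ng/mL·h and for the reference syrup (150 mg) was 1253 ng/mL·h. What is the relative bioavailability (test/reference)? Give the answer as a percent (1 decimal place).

F_rel = (AUC_test/D_test) / (AUC_ref/D_ref)
      = (1691/150) / (1253/150)
      = 11.2733 / 8.35333 = 1.3496 = 134.96%

F_rel = 135.0%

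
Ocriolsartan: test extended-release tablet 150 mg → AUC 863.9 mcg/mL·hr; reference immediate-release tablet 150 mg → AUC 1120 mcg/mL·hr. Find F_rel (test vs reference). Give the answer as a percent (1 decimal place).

F_rel = (AUC_test/D_test) / (AUC_ref/D_ref)
      = (863.9/150) / (1120/150)
      = 5.75933 / 7.46667 = 0.7713 = 77.13%

F_rel = 77.1%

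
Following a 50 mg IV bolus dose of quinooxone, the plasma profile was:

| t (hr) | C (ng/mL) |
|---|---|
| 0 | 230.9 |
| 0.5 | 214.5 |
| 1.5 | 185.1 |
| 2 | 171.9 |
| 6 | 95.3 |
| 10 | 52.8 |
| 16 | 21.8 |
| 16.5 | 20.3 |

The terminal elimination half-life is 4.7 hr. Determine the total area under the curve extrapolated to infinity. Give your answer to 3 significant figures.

AUC = 1600 ng/mL·hr

Trapezoidal AUC_0→16.5:
  [0→0.5]: (230.9+214.5)/2 × 0.5 = 111.35
  [0.5→1.5]: (214.5+185.1)/2 × 1 = 199.8
  [1.5→2]: (185.1+171.9)/2 × 0.5 = 89.25
  [2→6]: (171.9+95.3)/2 × 4 = 534.4
  [6→10]: (95.3+52.8)/2 × 4 = 296.2
  [10→16]: (52.8+21.8)/2 × 6 = 223.8
  [16→16.5]: (21.8+20.3)/2 × 0.5 = 10.525
  Sum = 1465.325 ng/mL·hr
k_e = ln2 / t½ = 0.693147 / 4.7 = 0.1475 hr^-1
Extrapolated tail: C_last / k_e = 20.3 / 0.1475 = 137.627
AUC_0→∞ = 1465.325 + 137.627 = 1602.952 ng/mL·hr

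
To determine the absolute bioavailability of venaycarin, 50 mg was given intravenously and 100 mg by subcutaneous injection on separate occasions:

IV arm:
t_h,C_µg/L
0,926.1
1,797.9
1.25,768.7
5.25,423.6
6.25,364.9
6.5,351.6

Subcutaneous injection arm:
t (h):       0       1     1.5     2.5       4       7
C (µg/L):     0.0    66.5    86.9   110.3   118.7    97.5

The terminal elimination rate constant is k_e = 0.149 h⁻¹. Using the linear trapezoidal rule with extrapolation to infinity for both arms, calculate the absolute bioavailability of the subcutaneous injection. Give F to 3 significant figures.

Trapezoidal AUC_0→6.5 (IV):
  [0→1]: (926.1+797.9)/2 × 1 = 862.0
  [1→1.25]: (797.9+768.7)/2 × 0.25 = 195.825
  [1.25→5.25]: (768.7+423.6)/2 × 4 = 2384.6
  [5.25→6.25]: (423.6+364.9)/2 × 1 = 394.25
  [6.25→6.5]: (364.9+351.6)/2 × 0.25 = 89.5625
  Sum = 3926.2375 µg/L·h
IV tail: 351.6/0.149 = 2359.732; AUC_iv,0→∞ = 3926.2375 + 2359.732 = 6285.9695 µg/L·h
Trapezoidal AUC_0→7 (subcutaneous injection):
  [0→1]: (0.0+66.5)/2 × 1 = 33.25
  [1→1.5]: (66.5+86.9)/2 × 0.5 = 38.35
  [1.5→2.5]: (86.9+110.3)/2 × 1 = 98.6
  [2.5→4]: (110.3+118.7)/2 × 1.5 = 171.75
  [4→7]: (118.7+97.5)/2 × 3 = 324.3
  Sum = 666.25 µg/L·h
subcutaneous injection tail: 97.5/0.149 = 654.362; AUC_ev,0→∞ = 666.25 + 654.362 = 1320.612 µg/L·h
F = (AUC_ev/D_ev)/(AUC_iv/D_iv) = (1320.612/100)/(6285.9695/50) = 13.20612/125.71939 = 0.1050

F = 0.105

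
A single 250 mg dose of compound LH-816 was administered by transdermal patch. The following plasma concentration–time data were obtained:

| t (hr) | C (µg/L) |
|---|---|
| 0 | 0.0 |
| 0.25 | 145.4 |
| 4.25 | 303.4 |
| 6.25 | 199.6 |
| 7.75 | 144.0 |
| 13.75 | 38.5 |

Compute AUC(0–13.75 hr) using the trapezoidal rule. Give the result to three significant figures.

AUC = 2220 µg/L·hr

Trapezoidal AUC_0→13.75:
  [0→0.25]: (0.0+145.4)/2 × 0.25 = 18.175
  [0.25→4.25]: (145.4+303.4)/2 × 4 = 897.6
  [4.25→6.25]: (303.4+199.6)/2 × 2 = 503.0
  [6.25→7.75]: (199.6+144.0)/2 × 1.5 = 257.7
  [7.75→13.75]: (144.0+38.5)/2 × 6 = 547.5
  Sum = 2223.975 µg/L·hr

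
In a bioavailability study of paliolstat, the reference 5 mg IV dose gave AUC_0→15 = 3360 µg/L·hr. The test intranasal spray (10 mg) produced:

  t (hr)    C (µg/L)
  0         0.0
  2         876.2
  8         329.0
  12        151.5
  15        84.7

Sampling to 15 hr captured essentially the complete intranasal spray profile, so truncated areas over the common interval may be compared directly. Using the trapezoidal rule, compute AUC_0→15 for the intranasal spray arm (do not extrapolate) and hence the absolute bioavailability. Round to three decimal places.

F = 0.864

Trapezoidal AUC_0→15 (intranasal spray):
  [0→2]: (0.0+876.2)/2 × 2 = 876.2
  [2→8]: (876.2+329.0)/2 × 6 = 3615.6
  [8→12]: (329.0+151.5)/2 × 4 = 961.0
  [12→15]: (151.5+84.7)/2 × 3 = 354.3
  Sum = 5807.1 µg/L·hr
F = (AUC_ev/D_ev)/(AUC_iv/D_iv) = (5807.1/10)/(3360/5) = 580.71/672 = 0.8642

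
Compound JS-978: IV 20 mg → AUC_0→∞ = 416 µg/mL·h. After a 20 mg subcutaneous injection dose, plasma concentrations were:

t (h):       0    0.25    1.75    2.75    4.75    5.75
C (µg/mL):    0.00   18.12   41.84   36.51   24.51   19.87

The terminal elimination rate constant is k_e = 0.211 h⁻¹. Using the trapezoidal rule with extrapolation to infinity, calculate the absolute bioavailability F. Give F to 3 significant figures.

F = 0.634

Trapezoidal AUC_0→5.75 (subcutaneous injection):
  [0→0.25]: (0.00+18.12)/2 × 0.25 = 2.265
  [0.25→1.75]: (18.12+41.84)/2 × 1.5 = 44.97
  [1.75→2.75]: (41.84+36.51)/2 × 1 = 39.175
  [2.75→4.75]: (36.51+24.51)/2 × 2 = 61.02
  [4.75→5.75]: (24.51+19.87)/2 × 1 = 22.19
  Sum = 169.62 µg/mL·h
Tail: C_last/k_e = 19.87/0.211 = 94.171
AUC_0→∞ (subcutaneous injection) = 169.62 + 94.171 = 263.791 µg/mL·h
F = (AUC_ev/D_ev)/(AUC_iv/D_iv) = (263.791/20)/(416/20) = 13.18955/20.8 = 0.6341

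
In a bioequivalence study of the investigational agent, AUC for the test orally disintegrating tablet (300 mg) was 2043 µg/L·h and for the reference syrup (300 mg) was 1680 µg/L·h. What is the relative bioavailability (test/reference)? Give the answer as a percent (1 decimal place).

F_rel = 121.6%

F_rel = (AUC_test/D_test) / (AUC_ref/D_ref)
      = (2043/300) / (1680/300)
      = 6.81 / 5.6 = 1.2161 = 121.61%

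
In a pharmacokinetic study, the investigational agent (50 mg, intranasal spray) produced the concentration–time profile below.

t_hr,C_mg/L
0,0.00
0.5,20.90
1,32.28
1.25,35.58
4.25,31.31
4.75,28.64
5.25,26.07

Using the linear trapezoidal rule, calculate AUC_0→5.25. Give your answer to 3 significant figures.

AUC = 156 mg/L·hr

Trapezoidal AUC_0→5.25:
  [0→0.5]: (0.00+20.90)/2 × 0.5 = 5.225
  [0.5→1]: (20.90+32.28)/2 × 0.5 = 13.295
  [1→1.25]: (32.28+35.58)/2 × 0.25 = 8.4825
  [1.25→4.25]: (35.58+31.31)/2 × 3 = 100.335
  [4.25→4.75]: (31.31+28.64)/2 × 0.5 = 14.9875
  [4.75→5.25]: (28.64+26.07)/2 × 0.5 = 13.6775
  Sum = 156.0025 mg/L·hr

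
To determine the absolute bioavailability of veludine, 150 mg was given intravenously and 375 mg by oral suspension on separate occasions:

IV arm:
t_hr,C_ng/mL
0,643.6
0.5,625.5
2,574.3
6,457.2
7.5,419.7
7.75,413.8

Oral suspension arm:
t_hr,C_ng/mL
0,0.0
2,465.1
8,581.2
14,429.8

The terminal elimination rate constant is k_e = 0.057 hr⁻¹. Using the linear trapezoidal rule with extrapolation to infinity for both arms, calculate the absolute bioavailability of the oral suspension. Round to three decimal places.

Trapezoidal AUC_0→7.75 (IV):
  [0→0.5]: (643.6+625.5)/2 × 0.5 = 317.275
  [0.5→2]: (625.5+574.3)/2 × 1.5 = 899.85
  [2→6]: (574.3+457.2)/2 × 4 = 2063.0
  [6→7.5]: (457.2+419.7)/2 × 1.5 = 657.675
  [7.5→7.75]: (419.7+413.8)/2 × 0.25 = 104.1875
  Sum = 4041.9875 ng/mL·hr
IV tail: 413.8/0.057 = 7259.649; AUC_iv,0→∞ = 4041.9875 + 7259.649 = 11301.6365 ng/mL·hr
Trapezoidal AUC_0→14 (oral suspension):
  [0→2]: (0.0+465.1)/2 × 2 = 465.1
  [2→8]: (465.1+581.2)/2 × 6 = 3138.9
  [8→14]: (581.2+429.8)/2 × 6 = 3033.0
  Sum = 6637.0 ng/mL·hr
oral suspension tail: 429.8/0.057 = 7540.351; AUC_ev,0→∞ = 6637.0 + 7540.351 = 14177.351 ng/mL·hr
F = (AUC_ev/D_ev)/(AUC_iv/D_iv) = (14177.351/375)/(11301.6365/150) = 37.8063/75.3442 = 0.5018

F = 0.502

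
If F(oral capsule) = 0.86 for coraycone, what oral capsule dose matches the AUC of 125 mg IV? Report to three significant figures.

D_oral = 145 mg

For equal systemic exposure: F × D_ev = D_iv
D_ev = D_iv / F = 125 / 0.86 = 145.349 mg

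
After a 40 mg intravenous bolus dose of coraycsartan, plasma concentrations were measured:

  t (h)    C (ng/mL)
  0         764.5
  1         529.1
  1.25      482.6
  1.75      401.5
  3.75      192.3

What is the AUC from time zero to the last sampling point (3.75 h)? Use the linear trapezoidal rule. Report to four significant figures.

Trapezoidal AUC_0→3.75:
  [0→1]: (764.5+529.1)/2 × 1 = 646.8
  [1→1.25]: (529.1+482.6)/2 × 0.25 = 126.4625
  [1.25→1.75]: (482.6+401.5)/2 × 0.5 = 221.025
  [1.75→3.75]: (401.5+192.3)/2 × 2 = 593.8
  Sum = 1588.0875 ng/mL·h

AUC = 1588 ng/mL·h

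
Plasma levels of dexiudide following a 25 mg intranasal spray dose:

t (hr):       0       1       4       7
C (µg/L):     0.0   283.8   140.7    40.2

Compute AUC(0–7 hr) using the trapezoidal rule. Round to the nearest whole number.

Trapezoidal AUC_0→7:
  [0→1]: (0.0+283.8)/2 × 1 = 141.9
  [1→4]: (283.8+140.7)/2 × 3 = 636.75
  [4→7]: (140.7+40.2)/2 × 3 = 271.35
  Sum = 1050.0 µg/L·hr

AUC = 1050 µg/L·hr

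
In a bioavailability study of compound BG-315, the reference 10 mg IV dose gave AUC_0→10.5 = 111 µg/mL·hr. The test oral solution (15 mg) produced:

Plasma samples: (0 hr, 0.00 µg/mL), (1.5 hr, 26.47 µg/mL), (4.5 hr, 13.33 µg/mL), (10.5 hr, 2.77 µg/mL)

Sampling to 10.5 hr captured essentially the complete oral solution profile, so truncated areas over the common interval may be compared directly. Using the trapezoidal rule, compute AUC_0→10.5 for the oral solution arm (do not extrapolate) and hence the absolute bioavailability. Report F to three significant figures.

Trapezoidal AUC_0→10.5 (oral solution):
  [0→1.5]: (0.00+26.47)/2 × 1.5 = 19.8525
  [1.5→4.5]: (26.47+13.33)/2 × 3 = 59.7
  [4.5→10.5]: (13.33+2.77)/2 × 6 = 48.3
  Sum = 127.8525 µg/mL·hr
F = (AUC_ev/D_ev)/(AUC_iv/D_iv) = (127.8525/15)/(111/10) = 8.5235/11.1 = 0.7679

F = 0.768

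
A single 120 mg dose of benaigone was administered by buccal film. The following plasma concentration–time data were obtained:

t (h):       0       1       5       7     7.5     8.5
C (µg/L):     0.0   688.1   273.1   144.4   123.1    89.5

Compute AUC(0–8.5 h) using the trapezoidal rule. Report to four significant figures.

AUC = 2857 µg/L·h

Trapezoidal AUC_0→8.5:
  [0→1]: (0.0+688.1)/2 × 1 = 344.05
  [1→5]: (688.1+273.1)/2 × 4 = 1922.4
  [5→7]: (273.1+144.4)/2 × 2 = 417.5
  [7→7.5]: (144.4+123.1)/2 × 0.5 = 66.875
  [7.5→8.5]: (123.1+89.5)/2 × 1 = 106.3
  Sum = 2857.125 µg/L·h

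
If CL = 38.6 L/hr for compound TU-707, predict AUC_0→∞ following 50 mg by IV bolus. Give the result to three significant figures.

AUC_0→∞ = Dose_iv / CL
        = 50 / 38.6 = 1.29534 mg/L·hr

AUC = 1.30 mg/L·hr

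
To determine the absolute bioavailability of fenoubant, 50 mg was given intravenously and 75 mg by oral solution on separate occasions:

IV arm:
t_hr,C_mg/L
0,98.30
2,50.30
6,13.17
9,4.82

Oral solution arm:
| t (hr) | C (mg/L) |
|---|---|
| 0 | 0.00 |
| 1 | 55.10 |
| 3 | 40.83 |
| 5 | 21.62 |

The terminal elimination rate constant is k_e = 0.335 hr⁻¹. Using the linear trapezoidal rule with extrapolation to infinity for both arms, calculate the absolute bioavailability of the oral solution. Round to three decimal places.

F = 0.527

Trapezoidal AUC_0→9 (IV):
  [0→2]: (98.30+50.30)/2 × 2 = 148.6
  [2→6]: (50.30+13.17)/2 × 4 = 126.94
  [6→9]: (13.17+4.82)/2 × 3 = 26.985
  Sum = 302.525 mg/L·hr
IV tail: 4.82/0.335 = 14.388; AUC_iv,0→∞ = 302.525 + 14.388 = 316.913 mg/L·hr
Trapezoidal AUC_0→5 (oral solution):
  [0→1]: (0.00+55.10)/2 × 1 = 27.55
  [1→3]: (55.10+40.83)/2 × 2 = 95.93
  [3→5]: (40.83+21.62)/2 × 2 = 62.45
  Sum = 185.93 mg/L·hr
oral solution tail: 21.62/0.335 = 64.537; AUC_ev,0→∞ = 185.93 + 64.537 = 250.467 mg/L·hr
F = (AUC_ev/D_ev)/(AUC_iv/D_iv) = (250.467/75)/(316.913/50) = 3.33956/6.33826 = 0.5269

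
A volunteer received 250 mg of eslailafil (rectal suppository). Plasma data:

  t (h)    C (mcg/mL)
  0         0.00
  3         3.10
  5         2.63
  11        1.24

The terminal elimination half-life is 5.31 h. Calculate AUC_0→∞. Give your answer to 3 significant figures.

AUC = 31.5 mcg/mL·h

Trapezoidal AUC_0→11:
  [0→3]: (0.00+3.10)/2 × 3 = 4.65
  [3→5]: (3.10+2.63)/2 × 2 = 5.73
  [5→11]: (2.63+1.24)/2 × 6 = 11.61
  Sum = 21.99 mcg/mL·h
k_e = ln2 / t½ = 0.693147 / 5.31 = 0.1305 h^-1
Extrapolated tail: C_last / k_e = 1.24 / 0.1305 = 9.502
AUC_0→∞ = 21.99 + 9.502 = 31.492 mcg/mL·h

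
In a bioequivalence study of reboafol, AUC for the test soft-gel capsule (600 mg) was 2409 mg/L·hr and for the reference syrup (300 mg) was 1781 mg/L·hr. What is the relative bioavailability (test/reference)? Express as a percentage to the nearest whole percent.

F_rel = (AUC_test/D_test) / (AUC_ref/D_ref)
      = (2409/600) / (1781/300)
      = 4.015 / 5.93667 = 0.6763 = 67.63%

F_rel = 68%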